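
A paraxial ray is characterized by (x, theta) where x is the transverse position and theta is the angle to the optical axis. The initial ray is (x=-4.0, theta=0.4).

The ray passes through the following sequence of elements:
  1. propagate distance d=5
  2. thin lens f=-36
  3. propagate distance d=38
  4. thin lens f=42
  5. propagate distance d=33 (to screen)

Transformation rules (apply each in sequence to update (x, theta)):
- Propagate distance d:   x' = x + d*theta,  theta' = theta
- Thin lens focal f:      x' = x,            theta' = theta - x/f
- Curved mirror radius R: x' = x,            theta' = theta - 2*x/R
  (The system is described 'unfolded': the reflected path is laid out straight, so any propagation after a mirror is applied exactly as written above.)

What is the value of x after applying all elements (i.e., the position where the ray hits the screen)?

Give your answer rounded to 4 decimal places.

Initial: x=-4.0000 theta=0.4000
After 1 (propagate distance d=5): x=-2.0000 theta=0.4000
After 2 (thin lens f=-36): x=-2.0000 theta=31/90 (≈0.3444)
After 3 (propagate distance d=38): x=499/45 (≈11.0889) theta=31/90 (≈0.3444)
After 4 (thin lens f=42): x=499/45 (≈11.0889) theta=76/945 (≈0.0804)
After 5 (propagate distance d=33 (to screen)): x=481/35 (≈13.7429) theta=76/945 (≈0.0804)
Rounded to 4 decimal places: x = 13.7429

Answer: 13.7429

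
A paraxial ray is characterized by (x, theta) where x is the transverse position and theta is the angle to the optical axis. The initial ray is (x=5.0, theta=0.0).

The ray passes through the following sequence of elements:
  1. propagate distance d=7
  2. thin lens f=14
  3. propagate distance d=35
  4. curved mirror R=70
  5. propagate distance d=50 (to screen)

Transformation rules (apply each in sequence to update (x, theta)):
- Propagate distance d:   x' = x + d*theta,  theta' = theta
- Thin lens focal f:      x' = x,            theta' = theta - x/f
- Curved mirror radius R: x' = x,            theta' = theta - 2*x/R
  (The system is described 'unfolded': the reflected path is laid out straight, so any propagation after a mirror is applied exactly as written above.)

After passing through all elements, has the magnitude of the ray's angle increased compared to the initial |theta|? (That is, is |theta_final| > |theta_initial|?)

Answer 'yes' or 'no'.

Initial: x=5.0000 theta=0.0000
After 1 (propagate distance d=7): x=5.0000 theta=0.0000
After 2 (thin lens f=14): x=5.0000 theta=-5/14 (≈-0.3571)
After 3 (propagate distance d=35): x=-7.5000 theta=-5/14 (≈-0.3571)
After 4 (curved mirror R=70): x=-7.5000 theta=-1/7 (≈-0.1429)
After 5 (propagate distance d=50 (to screen)): x=-205/14 (≈-14.6429) theta=-1/7 (≈-0.1429)
|theta_initial|=0.0000 |theta_final|=1/7 (≈0.1429) -> increased

Answer: yes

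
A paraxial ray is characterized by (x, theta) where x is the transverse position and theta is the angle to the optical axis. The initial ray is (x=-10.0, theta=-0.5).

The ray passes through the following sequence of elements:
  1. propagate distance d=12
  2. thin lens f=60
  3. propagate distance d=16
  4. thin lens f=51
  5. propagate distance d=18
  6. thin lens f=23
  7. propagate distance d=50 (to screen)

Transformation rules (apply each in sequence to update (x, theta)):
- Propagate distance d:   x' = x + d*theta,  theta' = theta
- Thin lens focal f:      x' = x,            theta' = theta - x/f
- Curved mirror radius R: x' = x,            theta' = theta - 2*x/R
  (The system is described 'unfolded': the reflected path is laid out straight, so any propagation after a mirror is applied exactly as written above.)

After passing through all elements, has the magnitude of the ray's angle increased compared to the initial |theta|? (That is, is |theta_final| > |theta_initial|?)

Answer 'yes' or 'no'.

Initial: x=-10.0000 theta=-0.5000
After 1 (propagate distance d=12): x=-16.0000 theta=-0.5000
After 2 (thin lens f=60): x=-16.0000 theta=-7/30 (≈-0.2333)
After 3 (propagate distance d=16): x=-296/15 (≈-19.7333) theta=-7/30 (≈-0.2333)
After 4 (thin lens f=51): x=-296/15 (≈-19.7333) theta=47/306 (≈0.1536)
After 5 (propagate distance d=18): x=-4327/255 (≈-16.9686) theta=47/306 (≈0.1536)
After 6 (thin lens f=23): x=-4327/255 (≈-16.9686) theta=31367/35190 (≈0.8914)
After 7 (propagate distance d=50 (to screen)): x=485612/17595 (≈27.5994) theta=31367/35190 (≈0.8914)
|theta_initial|=0.5000 |theta_final|=31367/35190 (≈0.8914) -> increased

Answer: yes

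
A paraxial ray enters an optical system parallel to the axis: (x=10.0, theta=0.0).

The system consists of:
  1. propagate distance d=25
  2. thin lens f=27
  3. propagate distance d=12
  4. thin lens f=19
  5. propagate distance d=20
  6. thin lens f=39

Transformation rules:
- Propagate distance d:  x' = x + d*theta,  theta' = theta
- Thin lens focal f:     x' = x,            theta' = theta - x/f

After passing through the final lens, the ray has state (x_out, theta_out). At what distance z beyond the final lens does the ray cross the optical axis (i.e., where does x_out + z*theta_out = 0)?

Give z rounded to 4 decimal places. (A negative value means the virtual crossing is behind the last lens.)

Initial: x=10.0000 theta=0.0000
After 1 (propagate distance d=25): x=10.0000 theta=0.0000
After 2 (thin lens f=27): x=10.0000 theta=-10/27 (≈-0.3704)
After 3 (propagate distance d=12): x=50/9 (≈5.5556) theta=-10/27 (≈-0.3704)
After 4 (thin lens f=19): x=50/9 (≈5.5556) theta=-340/513 (≈-0.6628)
After 5 (propagate distance d=20): x=-3950/513 (≈-7.6998) theta=-340/513 (≈-0.6628)
After 6 (thin lens f=39): x=-3950/513 (≈-7.6998) theta=-490/1053 (≈-0.4653)
z_focus = -x_out/theta_out = -(-3950/513)/(-490/1053) = -15405/931 ≈ -16.5467
Rounded to 4 decimal places: z = -16.5467

Answer: -16.5467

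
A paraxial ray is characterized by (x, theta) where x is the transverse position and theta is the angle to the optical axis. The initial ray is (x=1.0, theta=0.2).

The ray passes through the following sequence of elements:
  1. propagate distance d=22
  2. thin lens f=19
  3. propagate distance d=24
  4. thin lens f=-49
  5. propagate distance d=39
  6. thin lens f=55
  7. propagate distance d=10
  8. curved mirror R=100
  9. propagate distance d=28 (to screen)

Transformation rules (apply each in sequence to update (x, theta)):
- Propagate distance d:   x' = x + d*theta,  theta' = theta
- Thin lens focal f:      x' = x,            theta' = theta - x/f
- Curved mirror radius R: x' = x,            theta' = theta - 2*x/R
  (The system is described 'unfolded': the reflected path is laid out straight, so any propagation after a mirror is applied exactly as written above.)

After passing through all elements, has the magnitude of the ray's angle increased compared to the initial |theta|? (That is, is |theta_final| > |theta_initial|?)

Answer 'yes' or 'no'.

Answer: no

Derivation:
Initial: x=1.0000 theta=0.2000
After 1 (propagate distance d=22): x=5.4000 theta=0.2000
After 2 (thin lens f=19): x=5.4000 theta=-8/95 (≈-0.0842)
After 3 (propagate distance d=24): x=321/95 (≈3.3789) theta=-8/95 (≈-0.0842)
After 4 (thin lens f=-49): x=321/95 (≈3.3789) theta=-71/4655 (≈-0.0153)
After 5 (propagate distance d=39): x=2592/931 (≈2.7841) theta=-71/4655 (≈-0.0153)
After 6 (thin lens f=55): x=2592/931 (≈2.7841) theta=-3373/51205 (≈-0.0659)
After 7 (propagate distance d=10): x=21766/10241 (≈2.1254) theta=-3373/51205 (≈-0.0659)
After 8 (curved mirror R=100): x=21766/10241 (≈2.1254) theta=-3964/36575 (≈-0.1084)
After 9 (propagate distance d=28 (to screen)): x=-232794/256025 (≈-0.9093) theta=-3964/36575 (≈-0.1084)
|theta_initial|=0.2000 |theta_final|=3964/36575 (≈0.1084) -> not increased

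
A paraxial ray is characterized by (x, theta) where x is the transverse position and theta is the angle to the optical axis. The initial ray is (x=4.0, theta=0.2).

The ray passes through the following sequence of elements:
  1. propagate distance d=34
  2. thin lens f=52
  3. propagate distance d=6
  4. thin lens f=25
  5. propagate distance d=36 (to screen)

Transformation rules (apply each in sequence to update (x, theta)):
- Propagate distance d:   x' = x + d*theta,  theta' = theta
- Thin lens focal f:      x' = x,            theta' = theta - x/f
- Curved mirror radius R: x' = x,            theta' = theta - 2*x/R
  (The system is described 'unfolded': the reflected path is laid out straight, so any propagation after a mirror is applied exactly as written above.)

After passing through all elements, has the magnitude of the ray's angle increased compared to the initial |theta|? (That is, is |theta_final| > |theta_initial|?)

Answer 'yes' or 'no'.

Initial: x=4.0000 theta=0.2000
After 1 (propagate distance d=34): x=10.8000 theta=0.2000
After 2 (thin lens f=52): x=10.8000 theta=-1/130 (≈-0.0077)
After 3 (propagate distance d=6): x=699/65 (≈10.7538) theta=-1/130 (≈-0.0077)
After 4 (thin lens f=25): x=699/65 (≈10.7538) theta=-1423/3250 (≈-0.4378)
After 5 (propagate distance d=36 (to screen)): x=-8139/1625 (≈-5.0086) theta=-1423/3250 (≈-0.4378)
|theta_initial|=0.2000 |theta_final|=1423/3250 (≈0.4378) -> increased

Answer: yes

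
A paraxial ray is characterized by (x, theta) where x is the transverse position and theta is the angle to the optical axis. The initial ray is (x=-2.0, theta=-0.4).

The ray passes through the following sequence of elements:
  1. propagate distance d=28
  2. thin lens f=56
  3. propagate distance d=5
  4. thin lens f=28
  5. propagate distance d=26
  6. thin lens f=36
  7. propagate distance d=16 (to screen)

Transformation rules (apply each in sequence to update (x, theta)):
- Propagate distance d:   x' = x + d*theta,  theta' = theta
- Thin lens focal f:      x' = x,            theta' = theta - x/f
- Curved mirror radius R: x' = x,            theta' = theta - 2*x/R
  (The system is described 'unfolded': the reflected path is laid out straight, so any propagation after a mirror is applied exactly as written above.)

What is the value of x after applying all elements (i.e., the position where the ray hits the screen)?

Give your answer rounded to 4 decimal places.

Answer: 2.4543

Derivation:
Initial: x=-2.0000 theta=-0.4000
After 1 (propagate distance d=28): x=-13.2000 theta=-0.4000
After 2 (thin lens f=56): x=-13.2000 theta=-23/140 (≈-0.1643)
After 3 (propagate distance d=5): x=-1963/140 (≈-14.0214) theta=-23/140 (≈-0.1643)
After 4 (thin lens f=28): x=-1963/140 (≈-14.0214) theta=1319/3920 (≈0.3365)
After 5 (propagate distance d=26): x=-2067/392 (≈-5.2730) theta=1319/3920 (≈0.3365)
After 6 (thin lens f=36): x=-2067/392 (≈-5.2730) theta=11359/23520 (≈0.4830)
After 7 (propagate distance d=16 (to screen)): x=14431/5880 (≈2.4543) theta=11359/23520 (≈0.4830)
Rounded to 4 decimal places: x = 2.4543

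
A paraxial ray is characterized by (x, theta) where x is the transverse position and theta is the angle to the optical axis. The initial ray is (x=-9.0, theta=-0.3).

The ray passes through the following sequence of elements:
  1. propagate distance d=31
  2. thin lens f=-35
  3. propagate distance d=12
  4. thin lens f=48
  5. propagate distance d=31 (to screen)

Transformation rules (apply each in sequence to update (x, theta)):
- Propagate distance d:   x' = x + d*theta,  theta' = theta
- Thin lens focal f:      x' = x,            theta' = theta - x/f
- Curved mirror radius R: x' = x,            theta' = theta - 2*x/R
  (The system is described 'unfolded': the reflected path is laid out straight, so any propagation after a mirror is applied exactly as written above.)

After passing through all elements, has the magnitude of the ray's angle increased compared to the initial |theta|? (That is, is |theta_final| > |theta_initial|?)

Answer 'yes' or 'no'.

Answer: no

Derivation:
Initial: x=-9.0000 theta=-0.3000
After 1 (propagate distance d=31): x=-18.3000 theta=-0.3000
After 2 (thin lens f=-35): x=-18.3000 theta=-144/175 (≈-0.8229)
After 3 (propagate distance d=12): x=-9861/350 (≈-28.1743) theta=-144/175 (≈-0.8229)
After 4 (thin lens f=48): x=-9861/350 (≈-28.1743) theta=-1321/5600 (≈-0.2359)
After 5 (propagate distance d=31 (to screen)): x=-198727/5600 (≈-35.4870) theta=-1321/5600 (≈-0.2359)
|theta_initial|=0.3000 |theta_final|=1321/5600 (≈0.2359) -> not increased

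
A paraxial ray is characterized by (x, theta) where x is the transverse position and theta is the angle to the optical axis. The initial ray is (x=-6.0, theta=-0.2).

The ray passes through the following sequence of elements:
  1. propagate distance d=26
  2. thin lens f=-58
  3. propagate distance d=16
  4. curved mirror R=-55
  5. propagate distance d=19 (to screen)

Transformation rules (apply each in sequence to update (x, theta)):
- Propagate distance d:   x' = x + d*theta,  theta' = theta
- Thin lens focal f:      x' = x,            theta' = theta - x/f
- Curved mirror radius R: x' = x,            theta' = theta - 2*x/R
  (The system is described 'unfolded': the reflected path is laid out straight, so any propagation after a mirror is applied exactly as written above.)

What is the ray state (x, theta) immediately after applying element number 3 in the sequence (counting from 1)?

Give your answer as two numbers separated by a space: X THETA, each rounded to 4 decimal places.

Initial: x=-6.0000 theta=-0.2000
After 1 (propagate distance d=26): x=-11.2000 theta=-0.2000
After 2 (thin lens f=-58): x=-11.2000 theta=-57/145 (≈-0.3931)
After 3 (propagate distance d=16): x=-2536/145 (≈-17.4897) theta=-57/145 (≈-0.3931)
Rounded to 4 decimal places: x = -17.4897, theta = -0.3931

Answer: -17.4897 -0.3931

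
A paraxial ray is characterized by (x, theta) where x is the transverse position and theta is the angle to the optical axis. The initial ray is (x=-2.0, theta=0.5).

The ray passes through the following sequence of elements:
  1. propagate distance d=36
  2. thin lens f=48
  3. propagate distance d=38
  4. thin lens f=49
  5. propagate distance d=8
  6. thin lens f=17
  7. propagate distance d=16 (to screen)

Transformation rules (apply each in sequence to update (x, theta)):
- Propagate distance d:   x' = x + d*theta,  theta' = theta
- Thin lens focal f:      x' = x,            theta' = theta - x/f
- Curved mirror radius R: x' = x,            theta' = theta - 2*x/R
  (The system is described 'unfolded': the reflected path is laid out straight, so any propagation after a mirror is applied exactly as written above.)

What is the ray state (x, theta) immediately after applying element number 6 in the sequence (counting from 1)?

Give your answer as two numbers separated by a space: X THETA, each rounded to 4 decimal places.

Initial: x=-2.0000 theta=0.5000
After 1 (propagate distance d=36): x=16.0000 theta=0.5000
After 2 (thin lens f=48): x=16.0000 theta=1/6 (≈0.1667)
After 3 (propagate distance d=38): x=67/3 (≈22.3333) theta=1/6 (≈0.1667)
After 4 (thin lens f=49): x=67/3 (≈22.3333) theta=-85/294 (≈-0.2891)
After 5 (propagate distance d=8): x=981/49 (≈20.0204) theta=-85/294 (≈-0.2891)
After 6 (thin lens f=17): x=981/49 (≈20.0204) theta=-7331/4998 (≈-1.4668)
Rounded to 4 decimal places: x = 20.0204, theta = -1.4668

Answer: 20.0204 -1.4668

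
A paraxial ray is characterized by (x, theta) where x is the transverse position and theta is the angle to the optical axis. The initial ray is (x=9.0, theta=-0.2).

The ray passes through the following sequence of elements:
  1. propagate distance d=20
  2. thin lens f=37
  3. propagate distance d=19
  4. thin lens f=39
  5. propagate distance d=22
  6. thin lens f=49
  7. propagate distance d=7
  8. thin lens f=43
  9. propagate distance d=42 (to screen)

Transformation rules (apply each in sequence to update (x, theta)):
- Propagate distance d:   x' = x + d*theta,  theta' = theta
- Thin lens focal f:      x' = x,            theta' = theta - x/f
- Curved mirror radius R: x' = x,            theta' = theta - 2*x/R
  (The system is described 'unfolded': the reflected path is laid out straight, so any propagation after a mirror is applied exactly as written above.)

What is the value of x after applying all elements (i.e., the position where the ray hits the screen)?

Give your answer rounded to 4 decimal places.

Answer: -5.9800

Derivation:
Initial: x=9.0000 theta=-0.2000
After 1 (propagate distance d=20): x=5.0000 theta=-0.2000
After 2 (thin lens f=37): x=5.0000 theta=-62/185 (≈-0.3351)
After 3 (propagate distance d=19): x=-253/185 (≈-1.3676) theta=-62/185 (≈-0.3351)
After 4 (thin lens f=39): x=-253/185 (≈-1.3676) theta=-433/1443 (≈-0.3001)
After 5 (propagate distance d=22): x=-57497/7215 (≈-7.9691) theta=-433/1443 (≈-0.3001)
After 6 (thin lens f=49): x=-57497/7215 (≈-7.9691) theta=-16196/117845 (≈-0.1374)
After 7 (propagate distance d=7): x=-12191/1365 (≈-8.9311) theta=-16196/117845 (≈-0.1374)
After 8 (thin lens f=43): x=-12191/1365 (≈-8.9311) theta=213637/3040401 (≈0.0703)
After 9 (propagate distance d=42 (to screen)): x=-1855253/310245 (≈-5.9800) theta=213637/3040401 (≈0.0703)
Rounded to 4 decimal places: x = -5.9800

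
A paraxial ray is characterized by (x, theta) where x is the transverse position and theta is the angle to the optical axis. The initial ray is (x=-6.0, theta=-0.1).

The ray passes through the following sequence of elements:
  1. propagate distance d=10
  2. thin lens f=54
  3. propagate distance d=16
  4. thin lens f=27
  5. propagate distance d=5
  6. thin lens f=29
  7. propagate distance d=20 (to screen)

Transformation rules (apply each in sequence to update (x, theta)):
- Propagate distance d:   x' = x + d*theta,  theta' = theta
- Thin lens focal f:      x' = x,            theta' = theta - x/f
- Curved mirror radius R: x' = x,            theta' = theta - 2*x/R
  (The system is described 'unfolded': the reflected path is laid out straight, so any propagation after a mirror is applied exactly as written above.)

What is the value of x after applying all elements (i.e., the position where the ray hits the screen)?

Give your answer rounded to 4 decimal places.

Initial: x=-6.0000 theta=-0.1000
After 1 (propagate distance d=10): x=-7.0000 theta=-0.1000
After 2 (thin lens f=54): x=-7.0000 theta=4/135 (≈0.0296)
After 3 (propagate distance d=16): x=-881/135 (≈-6.5259) theta=4/135 (≈0.0296)
After 4 (thin lens f=27): x=-881/135 (≈-6.5259) theta=989/3645 (≈0.2713)
After 5 (propagate distance d=5): x=-18842/3645 (≈-5.1693) theta=989/3645 (≈0.2713)
After 6 (thin lens f=29): x=-18842/3645 (≈-5.1693) theta=15841/35235 (≈0.4496)
After 7 (propagate distance d=20 (to screen)): x=404042/105705 (≈3.8224) theta=15841/35235 (≈0.4496)
Rounded to 4 decimal places: x = 3.8224

Answer: 3.8224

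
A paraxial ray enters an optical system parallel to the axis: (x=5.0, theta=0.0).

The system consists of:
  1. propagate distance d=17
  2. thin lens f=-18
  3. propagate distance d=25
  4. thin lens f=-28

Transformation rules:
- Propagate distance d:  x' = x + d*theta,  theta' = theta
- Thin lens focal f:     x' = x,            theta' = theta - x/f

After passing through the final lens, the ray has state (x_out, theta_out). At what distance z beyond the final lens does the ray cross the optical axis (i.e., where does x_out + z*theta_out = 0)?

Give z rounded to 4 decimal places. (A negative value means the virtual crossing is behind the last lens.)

Answer: -16.9577

Derivation:
Initial: x=5.0000 theta=0.0000
After 1 (propagate distance d=17): x=5.0000 theta=0.0000
After 2 (thin lens f=-18): x=5.0000 theta=5/18 (≈0.2778)
After 3 (propagate distance d=25): x=215/18 (≈11.9444) theta=5/18 (≈0.2778)
After 4 (thin lens f=-28): x=215/18 (≈11.9444) theta=355/504 (≈0.7044)
z_focus = -x_out/theta_out = -(215/18)/(355/504) = -1204/71 ≈ -16.9577
Rounded to 4 decimal places: z = -16.9577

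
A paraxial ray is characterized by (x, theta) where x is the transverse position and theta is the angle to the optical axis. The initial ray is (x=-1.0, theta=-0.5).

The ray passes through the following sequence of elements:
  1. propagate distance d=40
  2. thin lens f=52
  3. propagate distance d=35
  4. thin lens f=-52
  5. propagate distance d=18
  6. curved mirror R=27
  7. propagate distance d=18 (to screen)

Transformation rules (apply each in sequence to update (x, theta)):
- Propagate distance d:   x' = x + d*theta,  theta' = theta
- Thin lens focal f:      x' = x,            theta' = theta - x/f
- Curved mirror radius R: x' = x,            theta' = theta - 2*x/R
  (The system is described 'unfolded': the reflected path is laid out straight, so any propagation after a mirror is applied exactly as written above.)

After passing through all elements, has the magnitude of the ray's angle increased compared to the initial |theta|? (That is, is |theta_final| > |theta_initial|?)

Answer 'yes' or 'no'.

Answer: yes

Derivation:
Initial: x=-1.0000 theta=-0.5000
After 1 (propagate distance d=40): x=-21.0000 theta=-0.5000
After 2 (thin lens f=52): x=-21.0000 theta=-5/52 (≈-0.0962)
After 3 (propagate distance d=35): x=-1267/52 (≈-24.3654) theta=-5/52 (≈-0.0962)
After 4 (thin lens f=-52): x=-1267/52 (≈-24.3654) theta=-1527/2704 (≈-0.5647)
After 5 (propagate distance d=18): x=-46685/1352 (≈-34.5303) theta=-1527/2704 (≈-0.5647)
After 6 (curved mirror R=27): x=-46685/1352 (≈-34.5303) theta=145511/73008 (≈1.9931)
After 7 (propagate distance d=18 (to screen)): x=682/507 (≈1.3452) theta=145511/73008 (≈1.9931)
|theta_initial|=0.5000 |theta_final|=145511/73008 (≈1.9931) -> increased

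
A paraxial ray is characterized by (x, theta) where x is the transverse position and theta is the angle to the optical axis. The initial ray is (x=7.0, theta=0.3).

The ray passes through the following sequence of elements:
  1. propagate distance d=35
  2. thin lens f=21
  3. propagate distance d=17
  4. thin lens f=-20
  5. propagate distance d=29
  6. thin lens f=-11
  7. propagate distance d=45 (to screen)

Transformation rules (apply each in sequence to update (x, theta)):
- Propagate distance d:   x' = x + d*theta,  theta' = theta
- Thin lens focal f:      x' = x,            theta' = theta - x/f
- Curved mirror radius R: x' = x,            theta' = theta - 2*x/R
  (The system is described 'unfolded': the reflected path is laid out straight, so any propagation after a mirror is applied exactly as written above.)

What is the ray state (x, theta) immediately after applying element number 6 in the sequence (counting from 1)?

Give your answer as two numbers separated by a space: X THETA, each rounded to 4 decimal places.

Answer: 5.1950 0.3606

Derivation:
Initial: x=7.0000 theta=0.3000
After 1 (propagate distance d=35): x=17.5000 theta=0.3000
After 2 (thin lens f=21): x=17.5000 theta=-8/15 (≈-0.5333)
After 3 (propagate distance d=17): x=253/30 (≈8.4333) theta=-8/15 (≈-0.5333)
After 4 (thin lens f=-20): x=253/30 (≈8.4333) theta=-67/600 (≈-0.1117)
After 5 (propagate distance d=29): x=5.1950 theta=-67/600 (≈-0.1117)
After 6 (thin lens f=-11): x=5.1950 theta=119/330 (≈0.3606)
Rounded to 4 decimal places: x = 5.1950, theta = 0.3606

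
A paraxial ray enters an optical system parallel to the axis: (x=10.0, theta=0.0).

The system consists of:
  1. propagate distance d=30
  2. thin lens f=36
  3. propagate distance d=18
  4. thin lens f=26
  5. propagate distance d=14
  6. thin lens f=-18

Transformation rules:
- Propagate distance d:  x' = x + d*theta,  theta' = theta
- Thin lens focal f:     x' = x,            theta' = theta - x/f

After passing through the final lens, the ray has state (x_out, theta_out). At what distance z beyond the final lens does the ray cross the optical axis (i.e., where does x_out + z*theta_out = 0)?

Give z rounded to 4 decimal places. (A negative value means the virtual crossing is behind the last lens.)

Initial: x=10.0000 theta=0.0000
After 1 (propagate distance d=30): x=10.0000 theta=0.0000
After 2 (thin lens f=36): x=10.0000 theta=-5/18 (≈-0.2778)
After 3 (propagate distance d=18): x=5.0000 theta=-5/18 (≈-0.2778)
After 4 (thin lens f=26): x=5.0000 theta=-55/117 (≈-0.4701)
After 5 (propagate distance d=14): x=-185/117 (≈-1.5812) theta=-55/117 (≈-0.4701)
After 6 (thin lens f=-18): x=-185/117 (≈-1.5812) theta=-1175/2106 (≈-0.5579)
z_focus = -x_out/theta_out = -(-185/117)/(-1175/2106) = -666/235 ≈ -2.8340
Rounded to 4 decimal places: z = -2.8340

Answer: -2.8340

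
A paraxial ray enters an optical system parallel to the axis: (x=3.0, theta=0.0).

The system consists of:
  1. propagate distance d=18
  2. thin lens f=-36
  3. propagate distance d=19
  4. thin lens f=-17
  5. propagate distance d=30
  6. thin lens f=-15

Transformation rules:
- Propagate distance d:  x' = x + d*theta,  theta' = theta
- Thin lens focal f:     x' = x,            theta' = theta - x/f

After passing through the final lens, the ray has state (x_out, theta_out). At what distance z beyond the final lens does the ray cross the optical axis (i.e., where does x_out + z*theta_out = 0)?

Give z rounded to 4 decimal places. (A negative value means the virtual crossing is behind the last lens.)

Initial: x=3.0000 theta=0.0000
After 1 (propagate distance d=18): x=3.0000 theta=0.0000
After 2 (thin lens f=-36): x=3.0000 theta=1/12 (≈0.0833)
After 3 (propagate distance d=19): x=55/12 (≈4.5833) theta=1/12 (≈0.0833)
After 4 (thin lens f=-17): x=55/12 (≈4.5833) theta=6/17 (≈0.3529)
After 5 (propagate distance d=30): x=3095/204 (≈15.1716) theta=6/17 (≈0.3529)
After 6 (thin lens f=-15): x=3095/204 (≈15.1716) theta=835/612 (≈1.3644)
z_focus = -x_out/theta_out = -(3095/204)/(835/612) = -1857/167 ≈ -11.1198
Rounded to 4 decimal places: z = -11.1198

Answer: -11.1198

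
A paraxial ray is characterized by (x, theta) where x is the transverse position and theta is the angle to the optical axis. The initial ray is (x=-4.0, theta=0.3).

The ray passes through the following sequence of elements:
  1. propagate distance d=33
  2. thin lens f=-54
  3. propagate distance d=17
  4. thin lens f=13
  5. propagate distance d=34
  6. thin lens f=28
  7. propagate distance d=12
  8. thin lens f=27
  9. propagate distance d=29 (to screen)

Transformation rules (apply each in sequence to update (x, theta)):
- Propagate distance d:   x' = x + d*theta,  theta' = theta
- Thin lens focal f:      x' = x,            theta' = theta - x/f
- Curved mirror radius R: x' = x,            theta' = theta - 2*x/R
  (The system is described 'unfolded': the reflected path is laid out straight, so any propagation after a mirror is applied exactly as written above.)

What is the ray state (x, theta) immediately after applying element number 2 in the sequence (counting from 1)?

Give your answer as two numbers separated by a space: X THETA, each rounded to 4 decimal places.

Initial: x=-4.0000 theta=0.3000
After 1 (propagate distance d=33): x=5.9000 theta=0.3000
After 2 (thin lens f=-54): x=5.9000 theta=221/540 (≈0.4093)
Rounded to 4 decimal places: x = 5.9000, theta = 0.4093

Answer: 5.9000 0.4093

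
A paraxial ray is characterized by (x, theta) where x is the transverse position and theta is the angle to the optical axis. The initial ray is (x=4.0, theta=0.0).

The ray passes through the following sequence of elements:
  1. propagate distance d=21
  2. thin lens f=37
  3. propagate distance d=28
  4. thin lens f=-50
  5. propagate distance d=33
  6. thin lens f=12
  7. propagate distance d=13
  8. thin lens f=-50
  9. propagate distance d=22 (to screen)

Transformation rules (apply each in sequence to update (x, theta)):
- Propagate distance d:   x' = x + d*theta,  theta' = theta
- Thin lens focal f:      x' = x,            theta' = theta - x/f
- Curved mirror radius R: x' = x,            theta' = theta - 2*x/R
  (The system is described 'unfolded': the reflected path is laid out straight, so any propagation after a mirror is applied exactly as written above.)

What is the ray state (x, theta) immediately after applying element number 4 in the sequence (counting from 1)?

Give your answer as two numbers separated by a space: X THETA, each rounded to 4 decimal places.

Initial: x=4.0000 theta=0.0000
After 1 (propagate distance d=21): x=4.0000 theta=0.0000
After 2 (thin lens f=37): x=4.0000 theta=-4/37 (≈-0.1081)
After 3 (propagate distance d=28): x=36/37 (≈0.9730) theta=-4/37 (≈-0.1081)
After 4 (thin lens f=-50): x=36/37 (≈0.9730) theta=-82/925 (≈-0.0886)
Rounded to 4 decimal places: x = 0.9730, theta = -0.0886

Answer: 0.9730 -0.0886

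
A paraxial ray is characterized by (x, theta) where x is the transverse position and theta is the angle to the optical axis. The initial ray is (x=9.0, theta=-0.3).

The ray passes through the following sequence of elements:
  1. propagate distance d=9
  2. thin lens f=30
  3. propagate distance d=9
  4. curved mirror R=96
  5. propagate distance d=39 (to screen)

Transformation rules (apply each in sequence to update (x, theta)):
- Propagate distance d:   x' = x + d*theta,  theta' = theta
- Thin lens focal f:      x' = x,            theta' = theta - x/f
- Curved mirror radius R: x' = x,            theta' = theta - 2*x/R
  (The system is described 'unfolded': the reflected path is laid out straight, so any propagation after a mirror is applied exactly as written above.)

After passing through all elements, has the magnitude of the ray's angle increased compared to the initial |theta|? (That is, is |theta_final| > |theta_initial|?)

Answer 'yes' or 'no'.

Initial: x=9.0000 theta=-0.3000
After 1 (propagate distance d=9): x=6.3000 theta=-0.3000
After 2 (thin lens f=30): x=6.3000 theta=-0.5100
After 3 (propagate distance d=9): x=1.7100 theta=-0.5100
After 4 (curved mirror R=96): x=1.7100 theta=-873/1600 (≈-0.5456)
After 5 (propagate distance d=39 (to screen)): x=-31311/1600 (≈-19.5694) theta=-873/1600 (≈-0.5456)
|theta_initial|=0.3000 |theta_final|=873/1600 (≈0.5456) -> increased

Answer: yes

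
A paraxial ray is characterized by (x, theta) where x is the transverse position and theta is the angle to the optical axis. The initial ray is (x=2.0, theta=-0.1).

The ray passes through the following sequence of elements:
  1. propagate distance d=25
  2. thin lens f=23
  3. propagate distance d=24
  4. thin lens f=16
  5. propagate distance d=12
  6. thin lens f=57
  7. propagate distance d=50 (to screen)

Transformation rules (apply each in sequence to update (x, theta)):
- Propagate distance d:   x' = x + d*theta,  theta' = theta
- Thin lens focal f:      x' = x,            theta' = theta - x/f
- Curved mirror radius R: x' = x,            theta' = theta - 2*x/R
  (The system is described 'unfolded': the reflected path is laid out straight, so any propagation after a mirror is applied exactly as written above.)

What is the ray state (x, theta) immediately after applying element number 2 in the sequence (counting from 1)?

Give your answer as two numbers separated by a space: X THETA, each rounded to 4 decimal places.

Initial: x=2.0000 theta=-0.1000
After 1 (propagate distance d=25): x=-0.5000 theta=-0.1000
After 2 (thin lens f=23): x=-0.5000 theta=-9/115 (≈-0.0783)
Rounded to 4 decimal places: x = -0.5000, theta = -0.0783

Answer: -0.5000 -0.0783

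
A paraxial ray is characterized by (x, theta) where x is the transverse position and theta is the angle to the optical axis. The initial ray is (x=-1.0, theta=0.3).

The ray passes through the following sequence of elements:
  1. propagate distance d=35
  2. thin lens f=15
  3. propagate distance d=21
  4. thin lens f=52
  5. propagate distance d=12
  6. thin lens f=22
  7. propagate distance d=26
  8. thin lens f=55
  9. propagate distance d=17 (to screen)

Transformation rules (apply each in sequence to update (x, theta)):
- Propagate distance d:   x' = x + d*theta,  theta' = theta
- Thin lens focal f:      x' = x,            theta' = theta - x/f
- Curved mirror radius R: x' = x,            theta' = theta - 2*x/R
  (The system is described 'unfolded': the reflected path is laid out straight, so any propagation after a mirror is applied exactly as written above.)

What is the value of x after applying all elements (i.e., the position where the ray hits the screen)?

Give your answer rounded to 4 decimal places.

Initial: x=-1.0000 theta=0.3000
After 1 (propagate distance d=35): x=9.5000 theta=0.3000
After 2 (thin lens f=15): x=9.5000 theta=-1/3 (≈-0.3333)
After 3 (propagate distance d=21): x=2.5000 theta=-1/3 (≈-0.3333)
After 4 (thin lens f=52): x=2.5000 theta=-119/312 (≈-0.3814)
After 5 (propagate distance d=12): x=-27/13 (≈-2.0769) theta=-119/312 (≈-0.3814)
After 6 (thin lens f=22): x=-27/13 (≈-2.0769) theta=-985/3432 (≈-0.2870)
After 7 (propagate distance d=26): x=-16369/1716 (≈-9.5390) theta=-985/3432 (≈-0.2870)
After 8 (thin lens f=55): x=-16369/1716 (≈-9.5390) theta=-1649/14520 (≈-0.1136)
After 9 (propagate distance d=17 (to screen)): x=-721673/62920 (≈-11.4697) theta=-1649/14520 (≈-0.1136)
Rounded to 4 decimal places: x = -11.4697

Answer: -11.4697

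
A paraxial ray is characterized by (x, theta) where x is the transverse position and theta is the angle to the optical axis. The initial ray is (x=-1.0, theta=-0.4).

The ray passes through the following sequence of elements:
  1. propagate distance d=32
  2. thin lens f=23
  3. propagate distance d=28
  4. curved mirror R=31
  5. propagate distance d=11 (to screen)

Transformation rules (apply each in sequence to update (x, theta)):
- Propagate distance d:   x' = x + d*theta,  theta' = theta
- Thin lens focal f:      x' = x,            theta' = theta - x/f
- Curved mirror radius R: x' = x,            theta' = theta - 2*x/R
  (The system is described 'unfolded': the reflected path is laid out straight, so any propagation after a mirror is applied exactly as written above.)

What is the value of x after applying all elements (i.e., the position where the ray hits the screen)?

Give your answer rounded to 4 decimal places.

Initial: x=-1.0000 theta=-0.4000
After 1 (propagate distance d=32): x=-13.8000 theta=-0.4000
After 2 (thin lens f=23): x=-13.8000 theta=0.2000
After 3 (propagate distance d=28): x=-8.2000 theta=0.2000
After 4 (curved mirror R=31): x=-8.2000 theta=113/155 (≈0.7290)
After 5 (propagate distance d=11 (to screen)): x=-28/155 (≈-0.1806) theta=113/155 (≈0.7290)
Rounded to 4 decimal places: x = -0.1806

Answer: -0.1806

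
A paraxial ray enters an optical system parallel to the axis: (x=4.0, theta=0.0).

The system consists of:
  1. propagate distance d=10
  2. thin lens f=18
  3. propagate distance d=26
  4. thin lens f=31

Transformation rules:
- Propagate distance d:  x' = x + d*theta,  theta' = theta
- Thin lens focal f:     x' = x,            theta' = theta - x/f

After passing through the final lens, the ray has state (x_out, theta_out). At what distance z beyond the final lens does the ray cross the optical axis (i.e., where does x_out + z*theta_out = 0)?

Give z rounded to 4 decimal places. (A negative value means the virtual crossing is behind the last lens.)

Initial: x=4.0000 theta=0.0000
After 1 (propagate distance d=10): x=4.0000 theta=0.0000
After 2 (thin lens f=18): x=4.0000 theta=-2/9 (≈-0.2222)
After 3 (propagate distance d=26): x=-16/9 (≈-1.7778) theta=-2/9 (≈-0.2222)
After 4 (thin lens f=31): x=-16/9 (≈-1.7778) theta=-46/279 (≈-0.1649)
z_focus = -x_out/theta_out = -(-16/9)/(-46/279) = -248/23 ≈ -10.7826
Rounded to 4 decimal places: z = -10.7826

Answer: -10.7826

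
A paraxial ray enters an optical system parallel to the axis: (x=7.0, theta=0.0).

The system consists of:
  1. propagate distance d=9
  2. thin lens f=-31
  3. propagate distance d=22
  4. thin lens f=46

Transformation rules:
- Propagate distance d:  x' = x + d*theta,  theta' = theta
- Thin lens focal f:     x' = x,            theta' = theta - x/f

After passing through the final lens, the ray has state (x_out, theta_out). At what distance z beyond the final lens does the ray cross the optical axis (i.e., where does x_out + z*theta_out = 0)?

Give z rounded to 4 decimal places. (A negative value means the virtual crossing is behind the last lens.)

Initial: x=7.0000 theta=0.0000
After 1 (propagate distance d=9): x=7.0000 theta=0.0000
After 2 (thin lens f=-31): x=7.0000 theta=7/31 (≈0.2258)
After 3 (propagate distance d=22): x=371/31 (≈11.9677) theta=7/31 (≈0.2258)
After 4 (thin lens f=46): x=371/31 (≈11.9677) theta=-49/1426 (≈-0.0344)
z_focus = -x_out/theta_out = -(371/31)/(-49/1426) = 2438/7 ≈ 348.2857
Rounded to 4 decimal places: z = 348.2857

Answer: 348.2857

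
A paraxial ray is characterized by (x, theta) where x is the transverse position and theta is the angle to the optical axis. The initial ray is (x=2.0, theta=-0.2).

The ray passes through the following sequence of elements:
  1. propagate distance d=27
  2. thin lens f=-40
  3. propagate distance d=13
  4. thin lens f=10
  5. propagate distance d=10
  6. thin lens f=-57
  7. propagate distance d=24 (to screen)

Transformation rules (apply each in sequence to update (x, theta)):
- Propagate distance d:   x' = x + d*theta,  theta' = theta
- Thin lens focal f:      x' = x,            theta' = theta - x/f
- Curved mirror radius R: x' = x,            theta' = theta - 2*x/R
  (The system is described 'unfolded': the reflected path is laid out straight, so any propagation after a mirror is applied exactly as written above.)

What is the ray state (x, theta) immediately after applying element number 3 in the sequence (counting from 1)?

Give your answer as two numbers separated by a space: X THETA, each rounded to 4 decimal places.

Answer: -7.1050 -0.2850

Derivation:
Initial: x=2.0000 theta=-0.2000
After 1 (propagate distance d=27): x=-3.4000 theta=-0.2000
After 2 (thin lens f=-40): x=-3.4000 theta=-0.2850
After 3 (propagate distance d=13): x=-7.1050 theta=-0.2850
Rounded to 4 decimal places: x = -7.1050, theta = -0.2850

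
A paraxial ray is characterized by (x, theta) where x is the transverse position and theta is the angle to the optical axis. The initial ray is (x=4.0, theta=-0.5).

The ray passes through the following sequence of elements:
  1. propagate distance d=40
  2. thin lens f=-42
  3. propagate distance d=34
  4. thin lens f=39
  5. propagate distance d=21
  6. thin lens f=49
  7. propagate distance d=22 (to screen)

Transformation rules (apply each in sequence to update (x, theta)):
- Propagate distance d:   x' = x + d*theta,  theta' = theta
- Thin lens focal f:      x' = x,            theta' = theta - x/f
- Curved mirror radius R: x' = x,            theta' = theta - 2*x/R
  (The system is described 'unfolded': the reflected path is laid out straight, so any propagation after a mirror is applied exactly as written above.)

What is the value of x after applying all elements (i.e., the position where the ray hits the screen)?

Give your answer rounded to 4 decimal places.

Initial: x=4.0000 theta=-0.5000
After 1 (propagate distance d=40): x=-16.0000 theta=-0.5000
After 2 (thin lens f=-42): x=-16.0000 theta=-37/42 (≈-0.8810)
After 3 (propagate distance d=34): x=-965/21 (≈-45.9524) theta=-37/42 (≈-0.8810)
After 4 (thin lens f=39): x=-965/21 (≈-45.9524) theta=487/1638 (≈0.2973)
After 5 (propagate distance d=21): x=-7227/182 (≈-39.7088) theta=487/1638 (≈0.2973)
After 6 (thin lens f=49): x=-7227/182 (≈-39.7088) theta=44453/40131 (≈1.1077)
After 7 (propagate distance d=22 (to screen)): x=-1231175/80262 (≈-15.3395) theta=44453/40131 (≈1.1077)
Rounded to 4 decimal places: x = -15.3395

Answer: -15.3395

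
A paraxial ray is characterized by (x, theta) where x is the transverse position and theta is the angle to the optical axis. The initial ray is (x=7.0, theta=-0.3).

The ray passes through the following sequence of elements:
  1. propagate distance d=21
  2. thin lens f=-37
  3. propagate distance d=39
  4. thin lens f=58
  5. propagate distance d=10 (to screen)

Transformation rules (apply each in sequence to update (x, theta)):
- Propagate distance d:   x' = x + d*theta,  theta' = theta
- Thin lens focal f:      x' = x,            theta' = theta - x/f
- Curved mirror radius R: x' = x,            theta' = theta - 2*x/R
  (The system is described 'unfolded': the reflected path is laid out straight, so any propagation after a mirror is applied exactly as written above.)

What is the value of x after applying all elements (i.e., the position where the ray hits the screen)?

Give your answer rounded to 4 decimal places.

Answer: -11.3036

Derivation:
Initial: x=7.0000 theta=-0.3000
After 1 (propagate distance d=21): x=0.7000 theta=-0.3000
After 2 (thin lens f=-37): x=0.7000 theta=-52/185 (≈-0.2811)
After 3 (propagate distance d=39): x=-3797/370 (≈-10.2622) theta=-52/185 (≈-0.2811)
After 4 (thin lens f=58): x=-3797/370 (≈-10.2622) theta=-447/4292 (≈-0.1041)
After 5 (propagate distance d=10 (to screen)): x=-60644/5365 (≈-11.3036) theta=-447/4292 (≈-0.1041)
Rounded to 4 decimal places: x = -11.3036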